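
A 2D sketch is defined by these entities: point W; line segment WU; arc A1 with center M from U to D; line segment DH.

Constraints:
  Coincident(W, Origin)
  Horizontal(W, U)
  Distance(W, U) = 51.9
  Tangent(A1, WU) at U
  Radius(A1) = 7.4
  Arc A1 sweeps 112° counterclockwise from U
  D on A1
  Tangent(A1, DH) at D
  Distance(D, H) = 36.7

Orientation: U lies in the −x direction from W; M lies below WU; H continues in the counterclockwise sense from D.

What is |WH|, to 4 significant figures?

63.09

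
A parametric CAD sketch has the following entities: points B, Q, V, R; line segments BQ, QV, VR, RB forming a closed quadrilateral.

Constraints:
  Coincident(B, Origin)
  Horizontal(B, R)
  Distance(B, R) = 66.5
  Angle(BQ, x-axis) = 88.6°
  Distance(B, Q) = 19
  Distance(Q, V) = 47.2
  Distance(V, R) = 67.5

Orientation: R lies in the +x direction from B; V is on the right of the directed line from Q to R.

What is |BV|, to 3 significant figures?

28.4

B is at the origin; B and R share the same y with |BR| = 66.5 and R in +x, so R = (66.5, 0). BQ runs at 88.6° with |BQ| = 19.0, so Q = (0.464, 19.0). V is determined by |QV| = 47.2 and |VR| = 67.5 together: it lies at the intersection of circle(Q, 47.2) and circle(R, 67.5). With |QR| = 68.7, the foot of the radical line on QR is 17.4 from Q and the perpendicular offset is √(47.2² − 17.4²) = 43.9. Taking the right-of-QR solution: V = (5.07, -28.0).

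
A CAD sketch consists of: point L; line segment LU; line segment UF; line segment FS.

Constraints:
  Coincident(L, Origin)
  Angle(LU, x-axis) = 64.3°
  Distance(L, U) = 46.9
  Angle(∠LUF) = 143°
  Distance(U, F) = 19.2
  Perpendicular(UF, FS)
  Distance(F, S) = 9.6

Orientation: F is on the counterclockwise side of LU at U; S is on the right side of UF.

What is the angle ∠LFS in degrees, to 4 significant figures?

116.5°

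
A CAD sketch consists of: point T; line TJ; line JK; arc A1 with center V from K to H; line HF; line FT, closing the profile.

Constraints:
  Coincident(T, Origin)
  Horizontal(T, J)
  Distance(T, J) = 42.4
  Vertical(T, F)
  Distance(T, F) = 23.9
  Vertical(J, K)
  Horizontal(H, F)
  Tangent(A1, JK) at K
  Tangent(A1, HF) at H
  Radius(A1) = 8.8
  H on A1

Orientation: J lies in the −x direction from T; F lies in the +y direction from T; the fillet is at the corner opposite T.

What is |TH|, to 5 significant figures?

41.233

T is at the origin; T and J share the same y with |TJ| = 42.4 and J on the −x side, so J = (-42.400, 0.0000). TF is vertical with |TF| = 23.9 and F on the +y side, so F = (0.0000, 23.900). The virtual corner opposite T is at (-42.400, 23.900). A1 meets JK tangentially, so VK is at right angles to JK and tangency of A1 to HF means the radius VH is perpendicular to HF, with radius 8.8, so the center V sits 8.8 in from both sides at V = (-33.600, 15.100). That places the tangent points at K = (-42.400, 15.100) on JK and H = (-33.600, 23.900) on HF. Then |TH| = |H − T| = 41.233.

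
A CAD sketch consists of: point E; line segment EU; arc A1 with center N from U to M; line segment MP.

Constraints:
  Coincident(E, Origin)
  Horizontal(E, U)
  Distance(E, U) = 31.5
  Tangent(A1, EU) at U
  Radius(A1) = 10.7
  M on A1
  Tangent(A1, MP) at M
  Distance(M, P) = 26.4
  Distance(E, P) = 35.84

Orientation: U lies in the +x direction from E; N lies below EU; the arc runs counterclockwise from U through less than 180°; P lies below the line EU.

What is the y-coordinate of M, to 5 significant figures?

-7.7092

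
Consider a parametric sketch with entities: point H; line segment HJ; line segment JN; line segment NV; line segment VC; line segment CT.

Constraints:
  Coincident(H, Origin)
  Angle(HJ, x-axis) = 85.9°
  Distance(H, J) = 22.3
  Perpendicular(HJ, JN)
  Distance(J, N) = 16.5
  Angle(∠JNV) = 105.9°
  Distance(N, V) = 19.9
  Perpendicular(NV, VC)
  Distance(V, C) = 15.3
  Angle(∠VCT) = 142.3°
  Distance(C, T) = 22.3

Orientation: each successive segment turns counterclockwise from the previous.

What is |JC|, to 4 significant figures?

24.43

∠JNV = 105.9° gives NV at -110.0° from the x-axis; with |NV| = 19.9, V = (-21.67, 4.723). NV ⟂ VC, so VC runs at -20.00°; with |VC| = 15.3, C = (-7.292, -0.5102). Then |JC| = |C − J| = 24.43.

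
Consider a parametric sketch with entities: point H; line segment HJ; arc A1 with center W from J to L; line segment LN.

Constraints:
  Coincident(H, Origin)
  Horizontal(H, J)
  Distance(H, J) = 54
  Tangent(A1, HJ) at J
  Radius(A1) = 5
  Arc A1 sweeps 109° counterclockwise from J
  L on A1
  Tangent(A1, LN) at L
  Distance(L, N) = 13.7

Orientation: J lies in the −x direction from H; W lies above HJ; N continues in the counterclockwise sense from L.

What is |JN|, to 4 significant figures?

19.58

H is at the origin; H and J share the same y with |HJ| = 54.0 and J on the −x side, so J = (-54.00, 0.000). Since A1 is tangent to HJ there, WJ ⟂ HJ, so W = J + (0, 5) = (-54.00, 5.000). On A1, J sits at bearing -90° from W; a 109° counterclockwise sweep puts L at bearing 19°, so L = W + 5.0·(cos 19°, sin 19°) = (-49.27, 6.628). The tangent condition forces WL to be normal to LN, so LN runs along (−sin 19°, cos 19°); with |LN| = 13.7, N = (-53.73, 19.58). Then |JN| = |N − J| = 19.58.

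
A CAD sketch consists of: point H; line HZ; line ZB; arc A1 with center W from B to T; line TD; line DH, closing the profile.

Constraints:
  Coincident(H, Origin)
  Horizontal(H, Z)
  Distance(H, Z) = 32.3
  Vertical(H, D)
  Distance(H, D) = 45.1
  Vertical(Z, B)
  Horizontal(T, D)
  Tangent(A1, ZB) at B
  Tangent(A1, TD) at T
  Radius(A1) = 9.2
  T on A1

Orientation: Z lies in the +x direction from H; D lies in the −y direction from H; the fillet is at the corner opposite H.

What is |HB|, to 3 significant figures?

48.3

H is at the origin; HZ is horizontal with |HZ| = 32.3 and Z on the +x side, so Z = (32.3, 0.00). H and D share the same x with |HD| = 45.1 and D on the −y side, so D = (0.00, -45.1). The virtual corner opposite H is at (32.3, -45.1). A1 meets ZB tangentially, so WB is at right angles to ZB and tangency of A1 to TD means the radius WT is perpendicular to TD, with radius 9.2, so the center W sits 9.2 in from both sides at W = (23.1, -35.9). That places the tangent points at B = (32.3, -35.9) on ZB and T = (23.1, -45.1) on TD. Then |HB| = |B − H| = 48.3.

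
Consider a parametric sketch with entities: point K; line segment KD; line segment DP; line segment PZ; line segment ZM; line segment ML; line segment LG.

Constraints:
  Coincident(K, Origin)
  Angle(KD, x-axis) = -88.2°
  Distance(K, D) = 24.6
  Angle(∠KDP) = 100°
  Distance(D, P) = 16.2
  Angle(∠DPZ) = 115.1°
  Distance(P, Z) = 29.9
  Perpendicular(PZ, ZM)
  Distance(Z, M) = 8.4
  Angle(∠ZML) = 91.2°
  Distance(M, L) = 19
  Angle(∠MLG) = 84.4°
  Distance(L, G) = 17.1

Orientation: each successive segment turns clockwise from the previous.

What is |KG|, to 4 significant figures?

37.08

K is at the origin; KD runs at -88.2° with length 24.6, so D = (0.7727, -24.59). ∠KDP = 100.0° gives DP at -168.2° from the x-axis; with |DP| = 16.2, P = (-15.08, -27.90). ∠DPZ = 115.1° gives PZ at 126.9° from the x-axis; with |PZ| = 29.9, Z = (-33.04, -3.990). PZ is perpendicular to ZM, so ZM runs at 36.90°; with |ZM| = 8.4, M = (-26.32, 1.053). ∠ZML = 91.2° gives ML at -51.90° from the x-axis; with |ML| = 19.0, L = (-14.60, -13.90). ∠MLG = 84.4° gives LG at -147.5° from the x-axis; with |LG| = 17.1, G = (-29.02, -23.09). Then |KG| = |G − K| = 37.08.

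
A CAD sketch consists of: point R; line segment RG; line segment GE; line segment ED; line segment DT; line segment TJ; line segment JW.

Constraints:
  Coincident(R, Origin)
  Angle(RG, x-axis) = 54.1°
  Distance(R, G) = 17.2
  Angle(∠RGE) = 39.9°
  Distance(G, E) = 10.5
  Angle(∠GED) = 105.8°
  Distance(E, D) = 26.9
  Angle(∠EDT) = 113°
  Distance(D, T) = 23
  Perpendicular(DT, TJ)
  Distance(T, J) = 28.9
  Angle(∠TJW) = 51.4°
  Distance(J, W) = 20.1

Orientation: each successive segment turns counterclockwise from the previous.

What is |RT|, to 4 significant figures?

32.14

∠GED = 105.8° gives ED at -91.60° from the x-axis; with |ED| = 26.9, D = (-0.8447, -15.53). ∠EDT = 113.0° gives DT at -24.60° from the x-axis; with |DT| = 23.0, T = (20.07, -25.11). Then |RT| = |T − R| = 32.14.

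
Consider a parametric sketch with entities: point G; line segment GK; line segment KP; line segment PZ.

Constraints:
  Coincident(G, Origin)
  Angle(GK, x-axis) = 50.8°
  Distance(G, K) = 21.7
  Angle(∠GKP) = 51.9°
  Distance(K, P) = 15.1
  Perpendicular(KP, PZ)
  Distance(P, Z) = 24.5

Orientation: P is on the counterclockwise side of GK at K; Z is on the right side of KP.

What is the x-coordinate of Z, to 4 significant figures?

-0.9118

G is at the origin; GK runs at 50.8° with length 21.7, so K = 21.7·(cos 50.8°, sin 50.8°) = (13.72, 16.82). ∠GKP = 51.9°, so KP runs at 50.8° + (180° − 51.9°) = 178.9° from the x-axis; with |KP| = 15.1, P = K + 15.1·(cos 178.9°, sin 178.9°) = (-1.382, 17.11). KP is perpendicular to PZ; with |PZ| = 24.5 on the right of KP, Z = P + 24.5·(0.01920, 0.9998) = (-0.9118, 41.60). So Z.x = -0.9118.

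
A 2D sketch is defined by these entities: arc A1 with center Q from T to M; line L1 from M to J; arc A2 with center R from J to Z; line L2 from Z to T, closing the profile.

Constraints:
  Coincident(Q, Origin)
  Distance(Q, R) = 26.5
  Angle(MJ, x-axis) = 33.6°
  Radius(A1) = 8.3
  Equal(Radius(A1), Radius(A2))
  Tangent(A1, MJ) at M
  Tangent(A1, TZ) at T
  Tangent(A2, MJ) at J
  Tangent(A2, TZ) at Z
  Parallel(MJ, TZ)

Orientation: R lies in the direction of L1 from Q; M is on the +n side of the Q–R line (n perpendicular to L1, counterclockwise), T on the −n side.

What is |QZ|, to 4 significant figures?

27.77

Tangency of A1 to both parallel lines with radius 8.3 puts M and T at Q ± 8.3·n: M = (-4.593, 6.913), T = (4.593, -6.913). Equal radii place J and Z the same way about R: J = R + 8.3·n = (17.48, 21.58), Z = R − 8.3·n = (26.67, 7.752). Then |QZ| = |Z − Q| = 27.77.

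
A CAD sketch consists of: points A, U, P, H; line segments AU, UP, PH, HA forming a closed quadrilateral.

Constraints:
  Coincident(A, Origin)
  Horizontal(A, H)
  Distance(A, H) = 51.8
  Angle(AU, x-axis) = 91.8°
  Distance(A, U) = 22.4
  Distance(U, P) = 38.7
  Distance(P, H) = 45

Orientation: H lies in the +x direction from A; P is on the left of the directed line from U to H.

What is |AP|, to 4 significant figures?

52.77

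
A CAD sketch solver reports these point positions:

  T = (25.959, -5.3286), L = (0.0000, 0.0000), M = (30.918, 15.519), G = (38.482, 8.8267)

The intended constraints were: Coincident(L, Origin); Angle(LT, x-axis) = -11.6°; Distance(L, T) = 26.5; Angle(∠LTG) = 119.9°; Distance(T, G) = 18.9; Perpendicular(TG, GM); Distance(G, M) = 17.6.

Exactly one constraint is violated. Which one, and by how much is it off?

Distance(G, M) = 17.6 — off by 7.50.

L = (0.00, 0.00) ✓; LT at -11.60° ✓; |LT| = 26.50 ✓; ∠LTG = 119.9° ✓; |TG| = 18.90 ✓; ∠(TG, GM) = 90.00° ✓; |GM| = 10.10 ✗.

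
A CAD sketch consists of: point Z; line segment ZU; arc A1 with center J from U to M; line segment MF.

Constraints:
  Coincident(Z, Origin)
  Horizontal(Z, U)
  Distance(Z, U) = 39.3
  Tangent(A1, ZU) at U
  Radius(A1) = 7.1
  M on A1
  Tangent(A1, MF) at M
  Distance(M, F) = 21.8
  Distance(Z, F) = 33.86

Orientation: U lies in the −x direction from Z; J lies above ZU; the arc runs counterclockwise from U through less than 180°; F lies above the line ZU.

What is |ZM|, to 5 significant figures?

33.095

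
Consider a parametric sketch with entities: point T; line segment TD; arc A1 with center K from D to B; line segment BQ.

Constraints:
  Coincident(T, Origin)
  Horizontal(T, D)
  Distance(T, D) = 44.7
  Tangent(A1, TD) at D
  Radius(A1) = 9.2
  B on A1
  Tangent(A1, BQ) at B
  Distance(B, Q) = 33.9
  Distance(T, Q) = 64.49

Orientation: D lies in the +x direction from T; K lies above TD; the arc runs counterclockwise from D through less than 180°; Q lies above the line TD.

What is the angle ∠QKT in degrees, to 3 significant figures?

105°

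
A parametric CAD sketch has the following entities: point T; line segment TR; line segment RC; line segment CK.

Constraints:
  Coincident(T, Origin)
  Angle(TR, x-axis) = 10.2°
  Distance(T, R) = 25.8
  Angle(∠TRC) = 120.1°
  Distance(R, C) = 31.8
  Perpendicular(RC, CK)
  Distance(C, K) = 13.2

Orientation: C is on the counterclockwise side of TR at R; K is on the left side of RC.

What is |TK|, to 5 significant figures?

45.659

T is at the origin; TR runs at 10.2° with length 25.8, so R = 25.8·(cos 10.2°, sin 10.2°) = (25.392, 4.5688). ∠TRC = 120.1°, so RC runs at 10.2° + (180° − 120.1°) = 70.100° from the x-axis; with |RC| = 31.8, C = R + 31.8·(cos 70.100°, sin 70.100°) = (36.216, 34.470). RC is perpendicular to CK; with |CK| = 13.2 on the left of RC, K = C + 13.2·(-0.94029, 0.34038) = (23.805, 38.963). Then |TK| = |K − T| = 45.659.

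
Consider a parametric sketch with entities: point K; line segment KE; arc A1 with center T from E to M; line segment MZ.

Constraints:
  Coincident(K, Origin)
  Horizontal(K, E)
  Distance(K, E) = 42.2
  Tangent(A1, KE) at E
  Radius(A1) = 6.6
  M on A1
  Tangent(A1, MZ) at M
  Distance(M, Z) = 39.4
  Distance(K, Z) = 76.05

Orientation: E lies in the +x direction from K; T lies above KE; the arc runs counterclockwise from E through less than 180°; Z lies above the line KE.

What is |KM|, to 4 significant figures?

48.31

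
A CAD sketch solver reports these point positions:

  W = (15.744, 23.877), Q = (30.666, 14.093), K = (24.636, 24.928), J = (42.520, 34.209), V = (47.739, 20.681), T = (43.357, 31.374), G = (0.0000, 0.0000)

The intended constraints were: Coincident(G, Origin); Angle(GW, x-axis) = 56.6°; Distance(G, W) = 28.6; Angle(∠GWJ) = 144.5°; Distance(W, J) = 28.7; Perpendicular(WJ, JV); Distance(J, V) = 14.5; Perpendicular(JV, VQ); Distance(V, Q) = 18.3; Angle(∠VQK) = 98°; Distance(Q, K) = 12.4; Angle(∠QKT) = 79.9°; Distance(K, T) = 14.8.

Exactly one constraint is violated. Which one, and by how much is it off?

Distance(K, T) = 14.8 — off by 5.00.

G = (0.00, 0.00) ✓; GW at 56.60° ✓; |GW| = 28.60 ✓; ∠GWJ = 144.5° ✓; |WJ| = 28.70 ✓; ∠(WJ, JV) = 90.00° ✓; |JV| = 14.50 ✓; ∠(JV, VQ) = 90.00° ✓; |VQ| = 18.30 ✓; ∠VQK = 98.00° ✓; |QK| = 12.40 ✓; ∠QKT = 79.90° ✓; |KT| = 19.80 ✗.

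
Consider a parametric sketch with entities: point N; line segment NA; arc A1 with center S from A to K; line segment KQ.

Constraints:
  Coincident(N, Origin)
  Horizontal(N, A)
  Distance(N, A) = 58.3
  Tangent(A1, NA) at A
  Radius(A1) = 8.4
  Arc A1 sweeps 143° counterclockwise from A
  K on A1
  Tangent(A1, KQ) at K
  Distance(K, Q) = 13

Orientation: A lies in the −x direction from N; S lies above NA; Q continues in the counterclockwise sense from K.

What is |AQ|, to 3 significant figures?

23.5

On A1, A sits at bearing -90° from S; a 143° counterclockwise sweep puts K at bearing 53°, so K = S + 8.4·(cos 53°, sin 53°) = (-53.2, 15.1). Tangency of A1 to KQ means the radius SK is perpendicular to KQ, so KQ runs along (−sin 53°, cos 53°); with |KQ| = 13.0, Q = (-63.6, 22.9). Then |AQ| = |Q − A| = 23.5.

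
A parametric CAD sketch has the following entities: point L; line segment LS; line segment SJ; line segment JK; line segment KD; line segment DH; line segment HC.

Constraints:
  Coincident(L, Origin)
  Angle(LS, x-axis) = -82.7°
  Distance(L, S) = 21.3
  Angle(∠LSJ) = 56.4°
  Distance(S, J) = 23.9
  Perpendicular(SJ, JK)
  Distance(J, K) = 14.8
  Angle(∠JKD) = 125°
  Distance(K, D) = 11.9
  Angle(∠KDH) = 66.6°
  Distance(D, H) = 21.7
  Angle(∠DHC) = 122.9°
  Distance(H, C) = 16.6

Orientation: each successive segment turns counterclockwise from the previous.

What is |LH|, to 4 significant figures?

17.49

∠JKD = 125.0° gives KD at -174.1° from the x-axis; with |KD| = 11.9, D = (-0.7558, 4.484). ∠KDH = 66.6° gives DH at -60.70° from the x-axis; with |DH| = 21.7, H = (9.864, -14.44). Then |LH| = |H − L| = 17.49.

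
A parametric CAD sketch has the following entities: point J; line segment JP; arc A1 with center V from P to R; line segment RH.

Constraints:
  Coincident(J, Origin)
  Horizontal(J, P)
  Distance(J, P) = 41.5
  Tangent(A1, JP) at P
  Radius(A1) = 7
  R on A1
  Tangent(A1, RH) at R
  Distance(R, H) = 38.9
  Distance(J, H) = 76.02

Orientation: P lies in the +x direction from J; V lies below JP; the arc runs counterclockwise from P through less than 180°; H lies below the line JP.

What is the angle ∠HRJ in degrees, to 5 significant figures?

156.27°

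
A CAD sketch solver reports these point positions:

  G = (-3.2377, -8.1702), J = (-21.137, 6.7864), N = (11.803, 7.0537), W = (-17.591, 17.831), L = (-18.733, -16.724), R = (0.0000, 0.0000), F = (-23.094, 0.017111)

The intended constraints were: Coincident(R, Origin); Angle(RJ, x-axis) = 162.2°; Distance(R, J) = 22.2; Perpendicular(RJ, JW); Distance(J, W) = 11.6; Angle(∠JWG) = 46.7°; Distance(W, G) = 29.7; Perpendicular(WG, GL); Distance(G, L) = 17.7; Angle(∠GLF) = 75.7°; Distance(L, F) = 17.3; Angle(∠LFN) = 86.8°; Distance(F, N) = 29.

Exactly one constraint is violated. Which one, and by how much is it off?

Distance(F, N) = 29 — off by 6.60.

R = (0.00, 0.00) ✓; RJ at 162.2° ✓; |RJ| = 22.20 ✓; ∠(RJ, JW) = 90.00° ✓; |JW| = 11.60 ✓; ∠JWG = 46.70° ✓; |WG| = 29.70 ✓; ∠(WG, GL) = 90.00° ✓; |GL| = 17.70 ✓; ∠GLF = 75.70° ✓; |LF| = 17.30 ✓; ∠LFN = 86.80° ✓; |FN| = 35.60 ✗.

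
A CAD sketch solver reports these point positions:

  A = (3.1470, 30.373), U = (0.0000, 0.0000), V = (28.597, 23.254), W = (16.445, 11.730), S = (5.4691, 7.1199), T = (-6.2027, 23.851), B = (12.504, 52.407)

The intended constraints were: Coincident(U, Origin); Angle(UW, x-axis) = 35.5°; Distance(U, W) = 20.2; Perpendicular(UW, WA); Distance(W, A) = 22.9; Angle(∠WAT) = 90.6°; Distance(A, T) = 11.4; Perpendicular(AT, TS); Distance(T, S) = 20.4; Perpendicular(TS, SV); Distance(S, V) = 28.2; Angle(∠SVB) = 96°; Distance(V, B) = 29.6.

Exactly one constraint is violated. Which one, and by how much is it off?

Distance(V, B) = 29.6 — off by 3.70.

U = (0.00, 0.00) ✓; UW at 35.50° ✓; |UW| = 20.20 ✓; ∠(UW, WA) = 90.00° ✓; |WA| = 22.90 ✓; ∠WAT = 90.60° ✓; |AT| = 11.40 ✓; ∠(AT, TS) = 90.00° ✓; |TS| = 20.40 ✓; ∠(TS, SV) = 90.00° ✓; |SV| = 28.20 ✓; ∠SVB = 96.00° ✓; |VB| = 33.30 ✗.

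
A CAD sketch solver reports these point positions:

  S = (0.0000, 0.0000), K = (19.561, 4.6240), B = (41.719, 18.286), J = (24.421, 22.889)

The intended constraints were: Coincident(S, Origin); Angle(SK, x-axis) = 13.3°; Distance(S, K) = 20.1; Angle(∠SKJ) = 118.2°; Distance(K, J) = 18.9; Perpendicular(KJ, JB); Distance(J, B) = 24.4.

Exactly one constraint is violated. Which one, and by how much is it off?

Distance(J, B) = 24.4 — off by 6.50.

S = (0.00, 0.00) ✓; SK at 13.30° ✓; |SK| = 20.10 ✓; ∠SKJ = 118.2° ✓; |KJ| = 18.90 ✓; ∠(KJ, JB) = 90.00° ✓; |JB| = 17.90 ✗.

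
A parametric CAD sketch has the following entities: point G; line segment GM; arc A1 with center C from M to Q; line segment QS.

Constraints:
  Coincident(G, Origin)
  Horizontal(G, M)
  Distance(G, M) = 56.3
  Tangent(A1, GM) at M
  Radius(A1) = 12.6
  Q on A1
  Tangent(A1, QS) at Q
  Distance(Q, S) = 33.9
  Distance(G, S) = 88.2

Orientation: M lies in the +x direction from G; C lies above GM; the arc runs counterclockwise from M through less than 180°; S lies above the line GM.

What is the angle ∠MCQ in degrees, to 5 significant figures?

74.142°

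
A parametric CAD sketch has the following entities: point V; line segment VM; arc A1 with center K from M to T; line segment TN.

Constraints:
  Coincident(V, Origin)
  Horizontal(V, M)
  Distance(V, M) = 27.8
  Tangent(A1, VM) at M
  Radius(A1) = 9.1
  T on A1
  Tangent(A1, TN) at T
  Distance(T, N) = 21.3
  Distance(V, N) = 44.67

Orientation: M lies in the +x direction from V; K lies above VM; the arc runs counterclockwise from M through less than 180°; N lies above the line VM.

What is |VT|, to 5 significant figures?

38.340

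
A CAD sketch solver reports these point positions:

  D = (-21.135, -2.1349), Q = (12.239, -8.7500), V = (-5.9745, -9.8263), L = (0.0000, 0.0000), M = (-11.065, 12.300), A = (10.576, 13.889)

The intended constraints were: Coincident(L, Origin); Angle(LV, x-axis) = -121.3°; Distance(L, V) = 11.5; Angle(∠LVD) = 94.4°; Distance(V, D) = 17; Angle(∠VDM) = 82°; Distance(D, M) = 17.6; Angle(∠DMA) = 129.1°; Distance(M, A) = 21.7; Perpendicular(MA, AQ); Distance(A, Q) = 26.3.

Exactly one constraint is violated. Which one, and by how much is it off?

Distance(A, Q) = 26.3 — off by 3.60.

L = (0.00, 0.00) ✓; LV at -121.3° ✓; |LV| = 11.50 ✓; ∠LVD = 94.40° ✓; |VD| = 17.00 ✓; ∠VDM = 82.00° ✓; |DM| = 17.60 ✓; ∠DMA = 129.1° ✓; |MA| = 21.70 ✓; ∠(MA, AQ) = 90.00° ✓; |AQ| = 22.70 ✗.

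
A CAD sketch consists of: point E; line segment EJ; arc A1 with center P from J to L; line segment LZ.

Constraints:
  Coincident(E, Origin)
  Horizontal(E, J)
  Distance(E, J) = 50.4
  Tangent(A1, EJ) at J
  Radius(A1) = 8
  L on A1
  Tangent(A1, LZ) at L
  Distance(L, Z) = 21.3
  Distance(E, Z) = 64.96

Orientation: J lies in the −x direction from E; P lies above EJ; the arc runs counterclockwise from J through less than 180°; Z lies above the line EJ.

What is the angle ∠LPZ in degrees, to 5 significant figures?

69.414°

E is at the origin; E and J share the same y with |EJ| = 50.4 and J on the −x side, so J = (-50.400, 0.0000). Since A1 is tangent to EJ there, PJ ⟂ EJ, so P = J + (0, 8) = (-50.400, 8.0000). Since PL ⟂ LZ (tangency), |PZ| = √(8.0² + 21.3²) = 22.753 regardless of where L sits on A1. So Z lies on both circle(E, 64.96) and circle(P, 22.753); the above-EJ intersection is Z = (-57.882, 29.488). L is the foot of the tangent from Z: L = (-44.252, 13.119).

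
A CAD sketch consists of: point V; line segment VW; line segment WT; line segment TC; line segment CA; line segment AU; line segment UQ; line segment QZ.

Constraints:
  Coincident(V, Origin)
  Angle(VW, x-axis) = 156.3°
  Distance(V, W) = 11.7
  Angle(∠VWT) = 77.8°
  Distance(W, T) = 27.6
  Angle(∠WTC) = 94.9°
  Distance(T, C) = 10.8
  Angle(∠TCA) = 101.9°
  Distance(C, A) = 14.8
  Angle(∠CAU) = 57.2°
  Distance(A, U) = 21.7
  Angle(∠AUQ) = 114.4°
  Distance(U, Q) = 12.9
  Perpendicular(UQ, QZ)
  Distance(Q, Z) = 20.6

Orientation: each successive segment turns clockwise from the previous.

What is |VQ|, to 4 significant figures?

36.11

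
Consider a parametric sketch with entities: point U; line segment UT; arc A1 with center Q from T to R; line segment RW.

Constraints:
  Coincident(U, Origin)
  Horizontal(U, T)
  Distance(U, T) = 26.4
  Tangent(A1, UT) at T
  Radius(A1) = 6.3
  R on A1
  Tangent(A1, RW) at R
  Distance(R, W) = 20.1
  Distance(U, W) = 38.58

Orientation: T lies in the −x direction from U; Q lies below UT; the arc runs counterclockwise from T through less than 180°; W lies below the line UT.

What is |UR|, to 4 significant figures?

33.44

Checks: |QT| = 6.300 ✓; |QR| = 6.300 ✓; ∠(QR, RW) = 90.00° ✓; |RW| = 20.10 ✓; |UW| = 38.58 ✓.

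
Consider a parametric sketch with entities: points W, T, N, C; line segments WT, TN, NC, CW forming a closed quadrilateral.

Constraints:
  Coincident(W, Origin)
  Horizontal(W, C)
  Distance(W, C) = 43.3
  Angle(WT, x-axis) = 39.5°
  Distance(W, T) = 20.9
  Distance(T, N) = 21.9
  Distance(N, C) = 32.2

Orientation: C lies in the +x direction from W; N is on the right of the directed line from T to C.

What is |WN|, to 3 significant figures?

14.7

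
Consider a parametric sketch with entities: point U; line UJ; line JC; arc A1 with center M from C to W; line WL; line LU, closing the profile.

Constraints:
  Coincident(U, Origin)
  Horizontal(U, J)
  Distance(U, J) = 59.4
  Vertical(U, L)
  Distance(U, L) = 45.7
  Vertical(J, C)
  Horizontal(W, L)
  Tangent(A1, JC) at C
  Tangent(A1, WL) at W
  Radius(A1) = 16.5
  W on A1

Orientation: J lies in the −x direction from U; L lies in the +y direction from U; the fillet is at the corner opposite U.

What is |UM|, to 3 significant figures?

51.9

U is at the origin; U and J share the same y with |UJ| = 59.4 and J on the −x side, so J = (-59.4, 0.00). U and L share the same x with |UL| = 45.7 and L on the +y side, so L = (0.00, 45.7). The virtual corner opposite U is at (-59.4, 45.7). Tangency of A1 to JC means the radius MC is perpendicular to JC and since A1 is tangent to WL there, MW ⟂ WL, with radius 16.5, so the center M sits 16.5 in from both sides at M = (-42.9, 29.2). Then |UM| = |M − U| = 51.9.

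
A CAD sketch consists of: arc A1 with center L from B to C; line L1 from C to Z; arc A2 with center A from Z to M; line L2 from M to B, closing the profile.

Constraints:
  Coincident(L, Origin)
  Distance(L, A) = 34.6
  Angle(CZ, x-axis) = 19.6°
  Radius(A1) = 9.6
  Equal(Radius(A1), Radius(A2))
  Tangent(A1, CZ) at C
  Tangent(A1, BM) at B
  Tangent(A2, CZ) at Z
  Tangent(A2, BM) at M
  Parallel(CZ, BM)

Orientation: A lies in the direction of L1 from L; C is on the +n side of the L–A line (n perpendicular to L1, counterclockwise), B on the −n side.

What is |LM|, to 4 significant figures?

35.91

The slot axis is L1's direction at 19.6°, so u = (cos 19.6°, sin 19.6°) = (0.9421, 0.3355) and n = (−sin 19.6°, cos 19.6°) = (-0.3355, 0.9421). L is at the origin and A lies 34.6 along u from L, so A = 34.6·u = (32.60, 11.61). Tangency of A1 to both parallel lines with radius 9.6 puts C and B at L ± 9.6·n: C = (-3.220, 9.044), B = (3.220, -9.044). Equal radii place Z and M the same way about A: Z = A + 9.6·n = (29.37, 20.65), M = A − 9.6·n = (35.82, 2.563). Then |LM| = |M − L| = 35.91.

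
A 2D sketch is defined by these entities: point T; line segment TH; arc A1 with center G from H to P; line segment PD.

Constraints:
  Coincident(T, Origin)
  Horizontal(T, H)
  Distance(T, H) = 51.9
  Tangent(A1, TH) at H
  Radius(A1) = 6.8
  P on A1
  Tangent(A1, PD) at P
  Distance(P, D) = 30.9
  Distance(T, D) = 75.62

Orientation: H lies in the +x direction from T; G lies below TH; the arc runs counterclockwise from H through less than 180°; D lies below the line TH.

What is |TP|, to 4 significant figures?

48.16

Checks: |TH| = 51.90 ✓; |GP| = 6.800 ✓; ∠(GP, PD) = 90.00° ✓; |PD| = 30.90 ✓; |TD| = 75.62 ✓.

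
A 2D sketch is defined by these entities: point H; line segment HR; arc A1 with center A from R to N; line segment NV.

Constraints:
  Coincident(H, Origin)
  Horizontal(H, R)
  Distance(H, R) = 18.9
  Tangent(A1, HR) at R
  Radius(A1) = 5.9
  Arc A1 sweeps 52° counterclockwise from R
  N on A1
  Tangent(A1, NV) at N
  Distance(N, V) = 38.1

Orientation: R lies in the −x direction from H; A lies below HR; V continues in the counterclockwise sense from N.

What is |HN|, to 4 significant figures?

23.66

H is at the origin; H and R share the same y with |HR| = 18.9 and R on the −x side, so R = (-18.90, 0.000). Since A1 is tangent to HR there, AR ⟂ HR, so A = R + (0, -5.9) = (-18.90, -5.900). On A1, R sits at bearing 90° from A; a 52° counterclockwise sweep puts N at bearing 142°, so N = A + 5.9·(cos 142°, sin 142°) = (-23.55, -2.268). Then |HN| = |N − H| = 23.66.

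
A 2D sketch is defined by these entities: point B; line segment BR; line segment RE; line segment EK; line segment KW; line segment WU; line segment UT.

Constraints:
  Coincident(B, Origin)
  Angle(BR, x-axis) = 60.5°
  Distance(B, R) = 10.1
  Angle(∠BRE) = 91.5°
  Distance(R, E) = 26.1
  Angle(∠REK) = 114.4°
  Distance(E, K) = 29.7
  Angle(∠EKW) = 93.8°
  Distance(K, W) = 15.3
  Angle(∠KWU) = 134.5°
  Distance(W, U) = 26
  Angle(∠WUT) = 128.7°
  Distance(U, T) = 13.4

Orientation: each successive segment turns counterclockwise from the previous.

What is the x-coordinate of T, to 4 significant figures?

1.865

B is at the origin; BR runs at 60.5° with length 10.1, so R = (4.973, 8.791). ∠BRE = 91.5° gives RE at 149.0° from the x-axis; with |RE| = 26.1, E = (-17.40, 22.23). ∠REK = 114.4° gives EK at -145.4° from the x-axis; with |EK| = 29.7, K = (-41.85, 5.368). ∠EKW = 93.8° gives KW at -59.20° from the x-axis; with |KW| = 15.3, W = (-34.01, -7.774). ∠KWU = 134.5° gives WU at -13.70° from the x-axis; with |WU| = 26.0, U = (-8.751, -13.93). ∠WUT = 128.7° gives UT at 37.60° from the x-axis; with |UT| = 13.4, T = (1.865, -5.756). So T.x = 1.865.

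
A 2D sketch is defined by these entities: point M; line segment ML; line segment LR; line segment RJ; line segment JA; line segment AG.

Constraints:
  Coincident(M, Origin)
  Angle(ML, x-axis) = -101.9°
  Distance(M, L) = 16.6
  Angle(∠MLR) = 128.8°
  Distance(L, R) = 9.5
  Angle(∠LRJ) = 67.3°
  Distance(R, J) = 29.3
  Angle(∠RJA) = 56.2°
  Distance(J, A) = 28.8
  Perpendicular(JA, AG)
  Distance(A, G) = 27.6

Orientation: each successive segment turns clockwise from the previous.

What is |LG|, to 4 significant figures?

13.32

M is at the origin; ML runs at -101.9° with length 16.6, so L = (-3.423, -16.24). ∠MLR = 128.8° gives LR at -153.1° from the x-axis; with |LR| = 9.5, R = (-11.90, -20.54). ∠LRJ = 67.3° gives RJ at 94.20° from the x-axis; with |RJ| = 29.3, J = (-14.04, 8.680). ∠RJA = 56.2° gives JA at -29.60° from the x-axis; with |JA| = 28.8, A = (11.00, -5.546). The perpendicularity gives AG at right angles to JA, so AG runs at -119.6°; with |AG| = 27.6, G = (-2.632, -29.54). Then |LG| = |G − L| = 13.32.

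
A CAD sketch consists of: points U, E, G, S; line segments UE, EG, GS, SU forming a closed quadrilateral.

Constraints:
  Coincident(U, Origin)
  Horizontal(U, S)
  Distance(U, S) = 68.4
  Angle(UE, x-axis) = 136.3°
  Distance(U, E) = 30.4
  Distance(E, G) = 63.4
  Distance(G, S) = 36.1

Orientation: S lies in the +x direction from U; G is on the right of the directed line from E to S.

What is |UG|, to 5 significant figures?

34.910

U is at the origin; US is horizontal with |US| = 68.4 and S in +x, so S = (68.4, 0). UE runs at 136.3° with |UE| = 30.4, so E = (-21.978, 21.003). G is determined by |EG| = 63.4 and |GS| = 36.1 together: it lies at the intersection of circle(E, 63.4) and circle(S, 36.1). With |ES| = 92.787, the foot of the radical line on ES is 61.031 from E and the perpendicular offset is √(63.4² − 61.031²) = 17.169. Taking the right-of-ES solution: G = (33.582, -9.5357).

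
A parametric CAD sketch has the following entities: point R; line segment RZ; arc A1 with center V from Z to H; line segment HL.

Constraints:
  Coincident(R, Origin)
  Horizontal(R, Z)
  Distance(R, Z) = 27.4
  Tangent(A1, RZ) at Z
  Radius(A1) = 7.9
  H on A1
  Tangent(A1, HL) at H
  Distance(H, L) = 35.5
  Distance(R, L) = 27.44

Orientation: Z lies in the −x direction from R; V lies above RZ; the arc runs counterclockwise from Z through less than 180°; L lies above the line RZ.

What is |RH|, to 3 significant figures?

22.0

Checks: R.y = 0.00, Z.y = 0.00 ✓; |VH| = 7.900 ✓; ∠(VH, HL) = 90.00° ✓; |HL| = 35.50 ✓; |RL| = 27.44 ✓.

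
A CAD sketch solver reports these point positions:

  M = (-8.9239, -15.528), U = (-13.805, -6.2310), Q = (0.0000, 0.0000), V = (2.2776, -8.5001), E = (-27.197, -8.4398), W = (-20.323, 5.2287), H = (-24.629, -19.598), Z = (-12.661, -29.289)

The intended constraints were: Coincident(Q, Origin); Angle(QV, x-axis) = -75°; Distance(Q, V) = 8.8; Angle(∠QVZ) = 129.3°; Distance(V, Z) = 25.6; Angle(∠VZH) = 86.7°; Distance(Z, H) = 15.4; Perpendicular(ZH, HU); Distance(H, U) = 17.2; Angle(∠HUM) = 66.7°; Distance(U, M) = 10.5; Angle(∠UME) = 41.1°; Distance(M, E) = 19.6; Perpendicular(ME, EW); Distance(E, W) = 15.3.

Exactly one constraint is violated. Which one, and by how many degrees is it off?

Perpendicular(ME, EW) — off by 5.50°.

Q = (0.00, 0.00) ✓; QV at -75.00° ✓; |QV| = 8.800 ✓; ∠QVZ = 129.3° ✓; |VZ| = 25.60 ✓; ∠VZH = 86.70° ✓; |ZH| = 15.40 ✓; ∠(ZH, HU) = 90.00° ✓; |HU| = 17.20 ✓; ∠HUM = 66.70° ✓; |UM| = 10.50 ✓; ∠UME = 41.10° ✓; |ME| = 19.60 ✓; ∠(ME, EW) = 95.50° ✗; |EW| = 15.30 ✓.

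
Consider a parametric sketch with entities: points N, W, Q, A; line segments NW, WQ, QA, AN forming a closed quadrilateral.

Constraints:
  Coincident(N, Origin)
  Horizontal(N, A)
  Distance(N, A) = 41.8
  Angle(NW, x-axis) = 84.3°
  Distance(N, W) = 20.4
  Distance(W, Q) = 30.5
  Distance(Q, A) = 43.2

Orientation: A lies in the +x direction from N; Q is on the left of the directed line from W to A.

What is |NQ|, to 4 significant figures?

47.31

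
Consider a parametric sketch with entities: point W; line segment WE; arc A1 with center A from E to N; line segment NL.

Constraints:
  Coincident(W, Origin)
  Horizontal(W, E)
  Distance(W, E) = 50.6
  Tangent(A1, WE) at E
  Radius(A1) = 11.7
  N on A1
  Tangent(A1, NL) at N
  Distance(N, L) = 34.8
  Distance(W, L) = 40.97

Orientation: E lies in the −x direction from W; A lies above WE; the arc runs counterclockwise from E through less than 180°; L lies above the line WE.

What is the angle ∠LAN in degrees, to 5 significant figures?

71.417°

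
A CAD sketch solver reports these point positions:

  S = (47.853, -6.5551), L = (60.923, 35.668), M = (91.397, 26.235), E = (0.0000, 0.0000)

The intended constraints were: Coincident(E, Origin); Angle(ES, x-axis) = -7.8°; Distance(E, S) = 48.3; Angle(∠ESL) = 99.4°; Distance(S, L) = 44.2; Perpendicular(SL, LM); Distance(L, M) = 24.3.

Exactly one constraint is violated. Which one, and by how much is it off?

Distance(L, M) = 24.3 — off by 7.60.

E = (0.00, 0.00) ✓; ES at -7.800° ✓; |ES| = 48.30 ✓; ∠ESL = 99.40° ✓; |SL| = 44.20 ✓; ∠(SL, LM) = 90.00° ✓; |LM| = 31.90 ✗.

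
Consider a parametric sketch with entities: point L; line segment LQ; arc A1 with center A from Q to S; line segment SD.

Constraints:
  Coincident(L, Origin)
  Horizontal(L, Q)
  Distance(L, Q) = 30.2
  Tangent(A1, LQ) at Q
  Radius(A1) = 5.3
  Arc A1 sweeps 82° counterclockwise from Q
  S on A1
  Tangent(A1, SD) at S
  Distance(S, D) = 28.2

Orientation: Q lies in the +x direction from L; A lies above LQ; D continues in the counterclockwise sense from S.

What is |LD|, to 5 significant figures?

51.046

On A1, Q sits at bearing -90° from A; an 82° counterclockwise sweep puts S at bearing -8°, so S = A + 5.3·(cos -8°, sin -8°) = (35.448, 4.5624). Since A1 is tangent to SD there, AS ⟂ SD, so SD runs along (−sin -8°, cos -8°); with |SD| = 28.2, D = (39.373, 32.488). Then |LD| = |D − L| = 51.046.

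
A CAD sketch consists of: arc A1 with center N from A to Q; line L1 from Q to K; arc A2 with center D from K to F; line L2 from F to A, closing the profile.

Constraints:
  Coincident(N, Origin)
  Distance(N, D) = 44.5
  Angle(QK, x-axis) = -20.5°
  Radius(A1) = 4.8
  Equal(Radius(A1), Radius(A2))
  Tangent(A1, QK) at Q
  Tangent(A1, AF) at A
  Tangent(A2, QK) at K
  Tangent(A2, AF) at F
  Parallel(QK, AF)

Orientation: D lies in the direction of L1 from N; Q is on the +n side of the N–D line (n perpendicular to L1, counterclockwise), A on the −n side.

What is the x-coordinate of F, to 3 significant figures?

40.0

Tangency of A1 to both parallel lines with radius 4.8 puts Q and A at N ± 4.8·n: Q = (1.68, 4.50), A = (-1.68, -4.50). Equal radii place K and F the same way about D: K = D + 4.8·n = (43.4, -11.1), F = D − 4.8·n = (40.0, -20.1). So F.x = 40.0.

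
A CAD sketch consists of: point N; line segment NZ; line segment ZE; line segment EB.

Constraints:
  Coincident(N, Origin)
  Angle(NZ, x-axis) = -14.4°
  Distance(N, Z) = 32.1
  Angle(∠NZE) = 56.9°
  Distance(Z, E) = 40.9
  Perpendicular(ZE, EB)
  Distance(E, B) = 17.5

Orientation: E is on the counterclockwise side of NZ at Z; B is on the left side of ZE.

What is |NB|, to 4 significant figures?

25.19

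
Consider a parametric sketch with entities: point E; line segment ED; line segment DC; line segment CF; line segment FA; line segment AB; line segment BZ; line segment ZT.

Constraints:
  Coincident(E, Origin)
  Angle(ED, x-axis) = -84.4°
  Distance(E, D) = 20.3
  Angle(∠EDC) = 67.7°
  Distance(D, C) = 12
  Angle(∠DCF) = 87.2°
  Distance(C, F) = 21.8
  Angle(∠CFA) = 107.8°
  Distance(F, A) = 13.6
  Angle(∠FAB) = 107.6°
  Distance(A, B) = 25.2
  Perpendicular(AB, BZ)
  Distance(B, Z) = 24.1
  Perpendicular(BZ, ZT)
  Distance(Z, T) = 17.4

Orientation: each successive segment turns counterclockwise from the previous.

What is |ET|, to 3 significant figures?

14.4

The perpendicularity gives BZ at right angles to AB, so BZ runs at -4.70°; with |BZ| = 24.1, Z = (10.2, -26.0). BZ ⟂ ZT, so ZT runs at 85.3°; with |ZT| = 17.4, T = (11.6, -8.63). Then |ET| = |T − E| = 14.4.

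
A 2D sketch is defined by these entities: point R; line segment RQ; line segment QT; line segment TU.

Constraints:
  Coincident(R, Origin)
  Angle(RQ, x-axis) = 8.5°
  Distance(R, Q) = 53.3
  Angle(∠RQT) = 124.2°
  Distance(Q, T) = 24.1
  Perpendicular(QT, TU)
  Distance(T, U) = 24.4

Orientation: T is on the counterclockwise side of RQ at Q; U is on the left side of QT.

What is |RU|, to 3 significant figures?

57.5

R is at the origin; RQ runs at 8.5° with length 53.3, so Q = 53.3·(cos 8.5°, sin 8.5°) = (52.7, 7.88). ∠RQT = 124.2°, so QT runs at 8.5° + (180° − 124.2°) = 64.3° from the x-axis; with |QT| = 24.1, T = Q + 24.1·(cos 64.3°, sin 64.3°) = (63.2, 29.6). QT ⟂ TU; with |TU| = 24.4 on the left of QT, U = T + 24.4·(-0.901, 0.434) = (41.2, 40.2). Then |RU| = |U − R| = 57.5.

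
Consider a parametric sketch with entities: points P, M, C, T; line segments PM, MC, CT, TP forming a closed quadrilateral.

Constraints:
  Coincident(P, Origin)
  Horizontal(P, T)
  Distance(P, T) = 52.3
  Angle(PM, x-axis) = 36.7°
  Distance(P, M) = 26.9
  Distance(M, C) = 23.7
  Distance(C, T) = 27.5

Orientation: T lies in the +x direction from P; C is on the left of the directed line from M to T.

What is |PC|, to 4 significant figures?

50.32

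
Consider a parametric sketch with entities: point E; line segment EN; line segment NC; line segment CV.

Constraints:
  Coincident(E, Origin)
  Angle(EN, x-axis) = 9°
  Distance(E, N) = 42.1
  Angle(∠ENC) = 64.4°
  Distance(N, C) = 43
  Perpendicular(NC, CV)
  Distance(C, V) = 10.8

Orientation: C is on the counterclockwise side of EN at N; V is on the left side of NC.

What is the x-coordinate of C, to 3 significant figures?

17.2

E is at the origin; EN runs at 9.0° with length 42.1, so N = 42.1·(cos 9.0°, sin 9.0°) = (41.6, 6.59). ∠ENC = 64.4°, so NC runs at 9.0° + (180° − 64.4°) = 125° from the x-axis; with |NC| = 43.0, C = N + 43.0·(cos 125°, sin 125°) = (17.2, 42.0). So C.x = 17.2.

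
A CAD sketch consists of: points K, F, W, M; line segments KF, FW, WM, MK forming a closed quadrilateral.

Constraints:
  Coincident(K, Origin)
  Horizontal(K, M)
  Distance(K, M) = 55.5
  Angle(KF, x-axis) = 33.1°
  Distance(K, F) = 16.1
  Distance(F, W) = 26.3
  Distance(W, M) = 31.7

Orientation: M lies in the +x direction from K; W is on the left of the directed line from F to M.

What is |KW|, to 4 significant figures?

42.39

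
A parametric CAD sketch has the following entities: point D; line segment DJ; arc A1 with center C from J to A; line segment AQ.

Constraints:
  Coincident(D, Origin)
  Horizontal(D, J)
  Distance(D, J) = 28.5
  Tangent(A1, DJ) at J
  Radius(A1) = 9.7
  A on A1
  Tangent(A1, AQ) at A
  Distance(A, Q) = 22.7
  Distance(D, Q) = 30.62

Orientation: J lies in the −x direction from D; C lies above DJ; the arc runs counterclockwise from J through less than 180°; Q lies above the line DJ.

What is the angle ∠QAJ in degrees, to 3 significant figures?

144°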